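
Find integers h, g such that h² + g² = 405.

We need to find integers h, g > 0 such that h² + g² = 405.
Trying h = 9: g² = 405 - 9² = 405 - 81 = 324
g = 18
Check: 9² + 18² = 81 + 324 = 405 ✓

405 = 9² + 18²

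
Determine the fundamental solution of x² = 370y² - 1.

We need x² = 370y² - 1. Try successive y:
y = 1: x² = 370·1² - 1 = 369, not a perfect square
y = 2: x² = 370·2² - 1 = 1479, not a perfect square
y = 3: x² = 370·3² - 1 = 3329, not a perfect square
...
y = 17: x² = 370·17² - 1 = 106929 = 327² ✓
Check: 327² - 370·17² = 106929 - 106930 = -1 ✓

x = 327, y = 17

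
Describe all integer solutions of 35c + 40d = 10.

Step 1: Compute gcd(35, 40) = 5.
Since 5 divides 10, solutions exist.

Step 2: Find a particular solution using extended Euclidean algorithm.
We get c₀ = -2, d₀ = 2.
Check: 35*-2 + 40*2 = 10 = 10 ✓

Step 3: Write the general solution.
c = -2 + (40/5)t = -2 + 8t
d = 2 - (35/5)t = 2 - 7t
for any integer t.

c = -2 + 8t, d = 2 - 7t for integer t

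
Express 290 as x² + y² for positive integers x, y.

We need to find integers x, y > 0 such that x² + y² = 290.
Trying x = 1: y² = 290 - 1² = 290 - 1 = 289
y = 17
Check: 1² + 17² = 1 + 289 = 290 ✓

290 = 1² + 17²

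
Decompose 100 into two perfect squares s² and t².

We need to find integers s, t > 0 such that s² + t² = 100.
Trying s = 6: t² = 100 - 6² = 100 - 36 = 64
t = 8
Check: 6² + 8² = 36 + 64 = 100 ✓

100 = 6² + 8²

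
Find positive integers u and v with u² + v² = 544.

We need to find integers u, v > 0 such that u² + v² = 544.
Trying u = 12: v² = 544 - 12² = 544 - 144 = 400
v = 20
Check: 12² + 20² = 144 + 400 = 544 ✓

544 = 12² + 20²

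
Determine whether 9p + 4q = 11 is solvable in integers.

Step 1: Compute gcd(9, 4).
gcd(9, 4) = 1

Step 2: Check divisibility.
Does 1 divide 11? 11 = 1 x 11, so yes.

By the theorem on linear Diophantine equations, 9p + 4q = 11 has integer solutions if and only if gcd(9, 4) divides 11. Since 1 | 11, solutions exist.

Yes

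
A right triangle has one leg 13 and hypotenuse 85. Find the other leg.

b² = c² - a² = 7225 - 169 = 7056
b = 84

84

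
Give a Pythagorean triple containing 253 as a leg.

We need the other leg and hypotenuse such that 253² + x² = c².
Take x = 204, c = 325: 253² + 204² = 64009 + 41616 = 105625 = 325² ✓
Triple: (253, 204, 325)

(253, 204, 325)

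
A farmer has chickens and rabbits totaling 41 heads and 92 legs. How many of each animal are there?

Let c = chickens, r = rabbits.
Heads: c + r = 41
Legs: 2c + 4r = 92
From the first equation, c = 41 - r. Substitute:
2(41 - r) + 4r = 92
82 + 2r = 92
r = (92 - 82)/2 = 5
c = 41 - 5 = 36

Chickens: 36, Rabbits: 5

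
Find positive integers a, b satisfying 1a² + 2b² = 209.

Try small values of a and check whether (209 - 1a²)/2 is a perfect square.
a = 9: 1·9² = 81, so 2b² = 209 - 81 = 128, giving b² = 64, b = 8.
Check: 1·9² + 2·8² = 81 + 128 = 209 ✓

a = 9, b = 8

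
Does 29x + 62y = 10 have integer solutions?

Step 1: Compute gcd(29, 62).
gcd(29, 62) = 1

Step 2: Check divisibility.
Does 1 divide 10? 10 = 1 x 10, so yes.

By the theorem on linear Diophantine equations, 29x + 62y = 10 has integer solutions if and only if gcd(29, 62) divides 10. Since 1 | 10, solutions exist.

Yes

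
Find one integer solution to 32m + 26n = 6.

Step 1: Check solvability.
gcd(32, 26) = 2
Since 2 divides 6, solutions exist.

Step 2: Apply extended Euclidean algorithm to find gcd.
We find integers such that 32*x0 + 26*y0 = 2

Step 3: Scale the particular solution.
Multiply by 6/2 = 3:
m = -12, n = 15

Step 4: Verify.
32*(-12) + 26*(15) = 6 = 6 ✓

m = -12, n = 15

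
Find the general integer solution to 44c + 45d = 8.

Step 1: Compute gcd(44, 45) = 1.
Since 1 divides 8, solutions exist.

Step 2: Find a particular solution using extended Euclidean algorithm.
We get c₀ = -8, d₀ = 8.
Check: 44*-8 + 45*8 = 8 = 8 ✓

Step 3: Write the general solution.
c = -8 + (45/1)t = -8 + 45t
d = 8 - (44/1)t = 8 - 44t
for any integer t.

c = -8 + 45t, d = 8 - 44t for integer t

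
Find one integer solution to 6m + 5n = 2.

Step 1: Check solvability.
gcd(6, 5) = 1
Since 1 divides 2, solutions exist.

Step 2: Apply extended Euclidean algorithm to find gcd.
We find integers such that 6*x0 + 5*y0 = 1

Step 3: Scale the particular solution.
Multiply by 2/1 = 2:
m = 2, n = -2

Step 4: Verify.
6*(2) + 5*(-2) = 2 = 2 ✓

m = 2, n = -2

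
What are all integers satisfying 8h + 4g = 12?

Step 1: Compute gcd(8, 4) = 4.
Since 4 divides 12, solutions exist.

Step 2: Find a particular solution using extended Euclidean algorithm.
We get h₀ = 0, g₀ = 3.
Check: 8*0 + 4*3 = 12 = 12 ✓

Step 3: Write the general solution.
h = 0 + (4/4)t = 0 + 1t
g = 3 - (8/4)t = 3 - 2t
for any integer t.

h = 0 + 1t, g = 3 - 2t for integer t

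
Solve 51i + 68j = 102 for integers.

Step 1: Check solvability.
gcd(51, 68) = 17
Since 17 divides 102, solutions exist.

Step 2: Apply extended Euclidean algorithm to find gcd.
We find integers such that 51*x0 + 68*y0 = 17

Step 3: Scale the particular solution.
Multiply by 102/17 = 6:
i = -6, j = 6

Step 4: Verify.
51*(-6) + 68*(6) = 102 = 102 ✓

i = -6, j = 6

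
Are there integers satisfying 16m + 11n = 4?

Step 1: Compute gcd(16, 11).
gcd(16, 11) = 1

Step 2: Check divisibility.
Does 1 divide 4? 4 = 1 x 4, so yes.

By the theorem on linear Diophantine equations, 16m + 11n = 4 has integer solutions if and only if gcd(16, 11) divides 4. Since 1 | 4, solutions exist.

Yes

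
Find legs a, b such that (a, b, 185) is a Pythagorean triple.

We need a² + b² = 185² = 34225.
Trying: 57² + 176² = 3249 + 30976 = 34225 ✓

(57, 176, 185)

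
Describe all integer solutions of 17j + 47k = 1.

Step 1: Compute gcd(17, 47) = 1.
Since 1 divides 1, solutions exist.

Step 2: Find a particular solution using extended Euclidean algorithm.
We get j₀ = -11, k₀ = 4.
Check: 17*-11 + 47*4 = 1 = 1 ✓

Step 3: Write the general solution.
j = -11 + (47/1)t = -11 + 47t
k = 4 - (17/1)t = 4 - 17t
for any integer t.

j = -11 + 47t, k = 4 - 17t for integer t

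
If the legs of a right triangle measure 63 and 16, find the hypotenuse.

c² = a² + b² = 63² + 16² = 3969 + 256 = 4225
c = 65

65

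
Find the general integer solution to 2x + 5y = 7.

Step 1: Compute gcd(2, 5) = 1.
Since 1 divides 7, solutions exist.

Step 2: Find a particular solution using extended Euclidean algorithm.
We get x₀ = -14, y₀ = 7.
Check: 2*-14 + 5*7 = 7 = 7 ✓

Step 3: Write the general solution.
x = -14 + (5/1)t = -14 + 5t
y = 7 - (2/1)t = 7 - 2t
for any integer t.

x = -14 + 5t, y = 7 - 2t for integer t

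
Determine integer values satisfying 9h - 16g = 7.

Step 1: Check solvability.
gcd(9, 16) = 1
Since 1 divides 7, solutions exist.

Step 2: Apply extended Euclidean algorithm to find gcd.
We find integers such that 9*x0 + 16*y0 = 1

Step 3: Scale the particular solution.
Multiply by 7/1 = 7:
h = -49, g = -28

Step 4: Verify.
9*(-49) - 16*(-28) = 7 = 7 ✓

h = -49, g = -28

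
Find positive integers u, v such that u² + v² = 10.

Search for u with 10 - u² a perfect square.
u = 1: 10 - 1² = 10 - 1 = 9 = 3² ✓
So u = 1, v = 3.

u = 1, v = 3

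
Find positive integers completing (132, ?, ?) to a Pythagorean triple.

We need the other leg and hypotenuse such that 132² + x² = c².
Take x = 1449, c = 1455: 132² + 1449² = 17424 + 2099601 = 2117025 = 1455² ✓
Triple: (1449, 132, 1455)

(1449, 132, 1455)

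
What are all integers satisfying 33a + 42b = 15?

Step 1: Compute gcd(33, 42) = 3.
Since 3 divides 15, solutions exist.

Step 2: Find a particular solution using extended Euclidean algorithm.
We get a₀ = -25, b₀ = 20.
Check: 33*-25 + 42*20 = 15 = 15 ✓

Step 3: Write the general solution.
a = -25 + (42/3)t = -25 + 14t
b = 20 - (33/3)t = 20 - 11t
for any integer t.

a = -25 + 14t, b = 20 - 11t for integer t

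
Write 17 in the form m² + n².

We need to find integers m, n > 0 such that m² + n² = 17.
Trying m = 1: n² = 17 - 1² = 17 - 1 = 16
n = 4
Check: 1² + 4² = 1 + 16 = 17 ✓

17 = 1² + 4²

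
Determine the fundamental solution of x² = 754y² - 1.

We need x² = 754y² - 1. Try successive y:
y = 1: x² = 754·1² - 1 = 753, not a perfect square
y = 2: x² = 754·2² - 1 = 3015, not a perfect square
y = 3: x² = 754·3² - 1 = 6785, not a perfect square
...
y = 745: x² = 754·745² - 1 = 418488849 = 20457² ✓
Check: 20457² - 754·745² = 418488849 - 418488850 = -1 ✓

x = 20457, y = 745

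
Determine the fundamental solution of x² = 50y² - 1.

We need x² = 50y² - 1. Try successive y:
y = 1: x² = 50·1² - 1 = 49 = 7² ✓
Check: 7² - 50·1² = 49 - 50 = -1 ✓

x = 7, y = 1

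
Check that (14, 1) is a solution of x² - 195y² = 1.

Compute x² = 14² = 196
Compute 195y² = 195·1² = 195·1 = 195
x² - 195y² = 196 - 195 = 1
Since this equals 1, (14, 1) is a solution.

Yes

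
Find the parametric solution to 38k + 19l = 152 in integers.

Step 1: Compute gcd(38, 19) = 19.
Since 19 divides 152, solutions exist.

Step 2: Find a particular solution using extended Euclidean algorithm.
We get k₀ = 0, l₀ = 8.
Check: 38*0 + 19*8 = 152 = 152 ✓

Step 3: Write the general solution.
k = 0 + (19/19)t = 0 + 1t
l = 8 - (38/19)t = 8 - 2t
for any integer t.

k = 0 + 1t, l = 8 - 2t for integer t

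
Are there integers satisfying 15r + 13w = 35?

Step 1: Compute gcd(15, 13).
gcd(15, 13) = 1

Step 2: Check divisibility.
Does 1 divide 35? 35 = 1 x 35, so yes.

By the theorem on linear Diophantine equations, 15r + 13w = 35 has integer solutions if and only if gcd(15, 13) divides 35. Since 1 | 35, solutions exist.

Yes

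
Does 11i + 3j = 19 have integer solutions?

Step 1: Compute gcd(11, 3).
gcd(11, 3) = 1

Step 2: Check divisibility.
Does 1 divide 19? 19 = 1 x 19, so yes.

By the theorem on linear Diophantine equations, 11i + 3j = 19 has integer solutions if and only if gcd(11, 3) divides 19. Since 1 | 19, solutions exist.

Yes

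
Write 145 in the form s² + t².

We need to find integers s, t > 0 such that s² + t² = 145.
Trying s = 1: t² = 145 - 1² = 145 - 1 = 144
t = 12
Check: 1² + 12² = 1 + 144 = 145 ✓

145 = 1² + 12²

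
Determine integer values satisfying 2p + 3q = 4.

Step 1: Check solvability.
gcd(2, 3) = 1
Since 1 divides 4, solutions exist.

Step 2: Apply extended Euclidean algorithm to find gcd.
We find integers such that 2*x0 + 3*y0 = 1

Step 3: Scale the particular solution.
Multiply by 4/1 = 4:
p = -4, q = 4

Step 4: Verify.
2*(-4) + 3*(4) = 4 = 4 ✓

p = -4, q = 4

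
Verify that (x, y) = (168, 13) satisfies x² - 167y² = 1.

Compute x² = 168² = 28224
Compute 167y² = 167·13² = 167·169 = 28223
x² - 167y² = 28224 - 28223 = 1
Since this equals 1, (168, 13) is a solution.

Yes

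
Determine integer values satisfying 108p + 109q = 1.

Step 1: Check solvability.
gcd(108, 109) = 1
Since 1 divides 1, solutions exist.

Step 2: Apply extended Euclidean algorithm to find gcd.
We find integers such that 108*x0 + 109*y0 = 1

Step 3: Scale the particular solution.
Multiply by 1/1 = 1:
p = -1, q = 1

Step 4: Verify.
108*(-1) + 109*(1) = 1 = 1 ✓

p = -1, q = 1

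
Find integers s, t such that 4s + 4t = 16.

Step 1: Check solvability.
gcd(4, 4) = 4
Since 4 divides 16, solutions exist.

Step 2: Apply extended Euclidean algorithm to find gcd.
We find integers such that 4*x0 + 4*y0 = 4

Step 3: Scale the particular solution.
Multiply by 16/4 = 4:
s = 0, t = 4

Step 4: Verify.
4*(0) + 4*(4) = 16 = 16 ✓

s = 0, t = 4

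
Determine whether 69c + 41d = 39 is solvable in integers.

Step 1: Compute gcd(69, 41).
gcd(69, 41) = 1

Step 2: Check divisibility.
Does 1 divide 39? 39 = 1 x 39, so yes.

By the theorem on linear Diophantine equations, 69c + 41d = 39 has integer solutions if and only if gcd(69, 41) divides 39. Since 1 | 39, solutions exist.

Yes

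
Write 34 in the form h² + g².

We need to find integers h, g > 0 such that h² + g² = 34.
Trying h = 3: g² = 34 - 3² = 34 - 9 = 25
g = 5
Check: 3² + 5² = 9 + 25 = 34 ✓

34 = 3² + 5²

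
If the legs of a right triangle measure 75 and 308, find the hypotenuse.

c² = a² + b² = 75² + 308² = 5625 + 94864 = 100489
c = 317

317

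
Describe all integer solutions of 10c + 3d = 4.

Step 1: Compute gcd(10, 3) = 1.
Since 1 divides 4, solutions exist.

Step 2: Find a particular solution using extended Euclidean algorithm.
We get c₀ = 4, d₀ = -12.
Check: 10*4 + 3*-12 = 4 = 4 ✓

Step 3: Write the general solution.
c = 4 + (3/1)t = 4 + 3t
d = -12 - (10/1)t = -12 - 10t
for any integer t.

c = 4 + 3t, d = -12 - 10t for integer t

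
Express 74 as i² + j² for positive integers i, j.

We need to find integers i, j > 0 such that i² + j² = 74.
Trying i = 5: j² = 74 - 5² = 74 - 25 = 49
j = 7
Check: 5² + 7² = 25 + 49 = 74 ✓

74 = 5² + 7²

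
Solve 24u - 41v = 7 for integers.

Step 1: Check solvability.
gcd(24, 41) = 1
Since 1 divides 7, solutions exist.

Step 2: Apply extended Euclidean algorithm to find gcd.
We find integers such that 24*x0 + 41*y0 = 1

Step 3: Scale the particular solution.
Multiply by 7/1 = 7:
u = 84, v = 49

Step 4: Verify.
24*(84) - 41*(49) = 7 = 7 ✓

u = 84, v = 49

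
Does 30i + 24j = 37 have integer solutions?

Step 1: Compute gcd(30, 24).
gcd(30, 24) = 6

Step 2: Check divisibility.
Does 6 divide 37? 37 = 6 x 6 + 1, so no.

By the theorem on linear Diophantine equations, 30i + 24j = 37 has integer solutions if and only if gcd(30, 24) divides 37. Since 6 does not divide 37, no solutions exist.

No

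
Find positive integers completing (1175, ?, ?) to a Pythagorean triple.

We need the other leg and hypotenuse such that 1175² + x² = c².
Take x = 5460, c = 5585: 1175² + 5460² = 1380625 + 29811600 = 31192225 = 5585² ✓
Triple: (1175, 5460, 5585)

(1175, 5460, 5585)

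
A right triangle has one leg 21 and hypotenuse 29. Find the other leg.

b² = c² - a² = 841 - 441 = 400
b = 20

20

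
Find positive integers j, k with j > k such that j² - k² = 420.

Factor: j² - k² = (j+k)(j-k) = 420.
We need two factors of 420 with the same parity.
Use j+k = 210 and j-k = 2 (product 210·2 = 420).
Adding: 2j = 212, so j = 106.
Subtracting: 2k = 208, so k = 104.
Check: 106² - 104² = 11236 - 10816 = 420 ✓

j = 106, k = 104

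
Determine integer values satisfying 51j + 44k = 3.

Step 1: Check solvability.
gcd(51, 44) = 1
Since 1 divides 3, solutions exist.

Step 2: Apply extended Euclidean algorithm to find gcd.
We find integers such that 51*x0 + 44*y0 = 1

Step 3: Scale the particular solution.
Multiply by 3/1 = 3:
j = 57, k = -66

Step 4: Verify.
51*(57) + 44*(-66) = 3 = 3 ✓

j = 57, k = -66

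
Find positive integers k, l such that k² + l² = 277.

Search for k with 277 - k² a perfect square.
k = 9: 277 - 9² = 277 - 81 = 196 = 14² ✓
So k = 9, l = 14.

k = 9, l = 14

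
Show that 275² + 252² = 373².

Compute a² + b² = 275² + 252² = 75625 + 63504 = 139129
Compute c² = 373² = 139129
Since 139129 = 139129, confirmed.

Yes, it is a Pythagorean triple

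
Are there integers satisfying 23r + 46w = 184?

Step 1: Compute gcd(23, 46).
gcd(23, 46) = 23

Step 2: Check divisibility.
Does 23 divide 184? 184 = 23 x 8, so yes.

By the theorem on linear Diophantine equations, 23r + 46w = 184 has integer solutions if and only if gcd(23, 46) divides 184. Since 23 | 184, solutions exist.

Yes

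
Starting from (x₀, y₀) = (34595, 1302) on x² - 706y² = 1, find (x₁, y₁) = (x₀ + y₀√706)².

Solutions to x² - Dy² = 1 are generated by powers of (x₀ + y₀√D).
The next solution satisfies x₁ + y₁√706 = (x₀ + y₀√706)², giving:
x₁ = x₀² + 706y₀² = 34595² + 706·1302² = 1196814025 + 1196814024 = 2393628049
y₁ = 2x₀y₀ = 2·34595·1302 = 90085380

Verify: 2393628049² - 706·90085380² = 5729455236959546401 - 5729455236959546400 = 1 ✓

x = 2393628049, y = 90085380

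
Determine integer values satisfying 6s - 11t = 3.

Step 1: Check solvability.
gcd(6, 11) = 1
Since 1 divides 3, solutions exist.

Step 2: Apply extended Euclidean algorithm to find gcd.
We find integers such that 6*x0 + 11*y0 = 1

Step 3: Scale the particular solution.
Multiply by 3/1 = 3:
s = 6, t = 3

Step 4: Verify.
6*(6) - 11*(3) = 3 = 3 ✓

s = 6, t = 3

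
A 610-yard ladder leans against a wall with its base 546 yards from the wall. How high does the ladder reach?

The ladder, wall, and ground form a right triangle with hypotenuse 610 and one leg 546.
By the Pythagorean theorem: h² = 610² - 546² = 372100 - 298116 = 73984
h = √73984 = 272 yards

272 yards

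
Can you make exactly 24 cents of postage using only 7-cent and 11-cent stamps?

We need non-negative x, y with 7x + 11y = 24.
gcd(7, 11) = 1 divides 24, so integer solutions exist, but checking x = 0..3 shows none with y ≥ 0.
So 24 cannot be made with non-negative stamp counts.

No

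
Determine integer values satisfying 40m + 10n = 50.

Step 1: Check solvability.
gcd(40, 10) = 10
Since 10 divides 50, solutions exist.

Step 2: Apply extended Euclidean algorithm to find gcd.
We find integers such that 40*x0 + 10*y0 = 10

Step 3: Scale the particular solution.
Multiply by 50/10 = 5:
m = 0, n = 5

Step 4: Verify.
40*(0) + 10*(5) = 50 = 50 ✓

m = 0, n = 5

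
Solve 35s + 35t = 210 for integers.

Step 1: Check solvability.
gcd(35, 35) = 35
Since 35 divides 210, solutions exist.

Step 2: Apply extended Euclidean algorithm to find gcd.
We find integers such that 35*x0 + 35*y0 = 35

Step 3: Scale the particular solution.
Multiply by 210/35 = 6:
s = 0, t = 6

Step 4: Verify.
35*(0) + 35*(6) = 210 = 210 ✓

s = 0, t = 6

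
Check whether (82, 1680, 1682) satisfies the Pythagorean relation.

Compute a² + b²:
82² + 1680² = 6724 + 2822400 = 2829124
Compute c²:
1682² = 2829124
Since 2829124 = 2829124, it is a Pythagorean triple.

Yes, it is a Pythagorean triple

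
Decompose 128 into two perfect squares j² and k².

We need to find integers j, k > 0 such that j² + k² = 128.
Trying j = 8: k² = 128 - 8² = 128 - 64 = 64
k = 8
Check: 8² + 8² = 64 + 64 = 128 ✓

128 = 8² + 8²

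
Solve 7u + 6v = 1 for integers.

Step 1: Check solvability.
gcd(7, 6) = 1
Since 1 divides 1, solutions exist.

Step 2: Apply extended Euclidean algorithm to find gcd.
We find integers such that 7*x0 + 6*y0 = 1

Step 3: Scale the particular solution.
Multiply by 1/1 = 1:
u = 1, v = -1

Step 4: Verify.
7*(1) + 6*(-1) = 1 = 1 ✓

u = 1, v = -1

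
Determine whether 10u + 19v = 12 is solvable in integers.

Step 1: Compute gcd(10, 19).
gcd(10, 19) = 1

Step 2: Check divisibility.
Does 1 divide 12? 12 = 1 x 12, so yes.

By the theorem on linear Diophantine equations, 10u + 19v = 12 has integer solutions if and only if gcd(10, 19) divides 12. Since 1 | 12, solutions exist.

Yes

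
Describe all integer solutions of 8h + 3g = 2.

Step 1: Compute gcd(8, 3) = 1.
Since 1 divides 2, solutions exist.

Step 2: Find a particular solution using extended Euclidean algorithm.
We get h₀ = -2, g₀ = 6.
Check: 8*-2 + 3*6 = 2 = 2 ✓

Step 3: Write the general solution.
h = -2 + (3/1)t = -2 + 3t
g = 6 - (8/1)t = 6 - 8t
for any integer t.

h = -2 + 3t, g = 6 - 8t for integer t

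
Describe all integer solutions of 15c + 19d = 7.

Step 1: Compute gcd(15, 19) = 1.
Since 1 divides 7, solutions exist.

Step 2: Find a particular solution using extended Euclidean algorithm.
We get c₀ = -35, d₀ = 28.
Check: 15*-35 + 19*28 = 7 = 7 ✓

Step 3: Write the general solution.
c = -35 + (19/1)t = -35 + 19t
d = 28 - (15/1)t = 28 - 15t
for any integer t.

c = -35 + 19t, d = 28 - 15t for integer t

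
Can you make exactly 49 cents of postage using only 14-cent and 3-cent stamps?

We need non-negative x, y with 14x + 3y = 49.
gcd(14, 3) = 1 divides 49, so integer solutions exist.
Search for a non-negative one: x = 2 gives 3y = 49 - 28 = 21, so y = 7.
Check: 14·2 + 3·7 = 49 ✓

Yes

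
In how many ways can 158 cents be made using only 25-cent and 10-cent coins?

We need non-negative integers (x, y) with 25x + 10y = 158.
For each x from 0 to 6, check if (158 - 25x) is a non-negative multiple of 10.
Solutions (x, y): none
Count: 0

0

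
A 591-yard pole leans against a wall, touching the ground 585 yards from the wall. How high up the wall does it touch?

The ladder, wall, and ground form a right triangle with hypotenuse 591 and one leg 585.
By the Pythagorean theorem: h² = 591² - 585² = 349281 - 342225 = 7056
h = √7056 = 84 yards

84 yards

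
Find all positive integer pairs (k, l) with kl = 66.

The positive divisors of 66 are: 1, 2, 3, 6, 11, 22, 33, 66.
Each divisor d gives the pair (d, 66/d):
(1, 66), (2, 33), (3, 22), (6, 11), (11, 6), (22, 3), (33, 2), (66, 1)

(1, 66), (2, 33), (3, 22), (6, 11), (11, 6), (22, 3), (33, 2), (66, 1)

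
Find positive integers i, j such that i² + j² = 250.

Search for i with 250 - i² a perfect square.
i = 5: 250 - 5² = 250 - 25 = 225 = 15² ✓
So i = 5, j = 15.

i = 5, j = 15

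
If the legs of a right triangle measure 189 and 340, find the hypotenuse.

c² = a² + b² = 189² + 340² = 35721 + 115600 = 151321
c = 389

389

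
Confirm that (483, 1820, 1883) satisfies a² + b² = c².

Compute a² + b² = 483² + 1820² = 233289 + 3312400 = 3545689
Compute c² = 1883² = 3545689
Since 3545689 = 3545689, confirmed.

Yes, it is a Pythagorean triple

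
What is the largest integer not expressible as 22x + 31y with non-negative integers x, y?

For two coprime denominations a and b, the Frobenius number (largest value not representable as a non-negative combination) is ab - a - b.
Here gcd(22, 31) = 1, so they are coprime.
F(22, 31) = 22·31 - 22 - 31 = 682 - 53 = 629

629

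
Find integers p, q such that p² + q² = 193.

We need to find integers p, q > 0 such that p² + q² = 193.
Trying p = 7: q² = 193 - 7² = 193 - 49 = 144
q = 12
Check: 7² + 12² = 49 + 144 = 193 ✓

193 = 7² + 12²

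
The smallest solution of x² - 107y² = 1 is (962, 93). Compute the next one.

Solutions to x² - Dy² = 1 are generated by powers of (x₀ + y₀√D).
The next solution satisfies x₁ + y₁√107 = (x₀ + y₀√107)², giving:
x₁ = x₀² + 107y₀² = 962² + 107·93² = 925444 + 925443 = 1850887
y₁ = 2x₀y₀ = 2·962·93 = 178932

Verify: 1850887² - 107·178932² = 3425782686769 - 3425782686768 = 1 ✓

x = 1850887, y = 178932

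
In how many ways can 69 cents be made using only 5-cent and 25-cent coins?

We need non-negative integers (x, y) with 5x + 25y = 69.
For each x from 0 to 13, check if (69 - 5x) is a non-negative multiple of 25.
Solutions (x, y): none
Count: 0

0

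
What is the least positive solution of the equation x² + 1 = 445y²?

We need x² = 445y² - 1. Try successive y:
y = 1: x² = 445·1² - 1 = 444, not a perfect square
y = 2: x² = 445·2² - 1 = 1779, not a perfect square
y = 3: x² = 445·3² - 1 = 4004, not a perfect square
...
y = 221: x² = 445·221² - 1 = 21734244 = 4662² ✓
Check: 4662² - 445·221² = 21734244 - 21734245 = -1 ✓

x = 4662, y = 221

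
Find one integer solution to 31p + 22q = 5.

Step 1: Check solvability.
gcd(31, 22) = 1
Since 1 divides 5, solutions exist.

Step 2: Apply extended Euclidean algorithm to find gcd.
We find integers such that 31*x0 + 22*y0 = 1

Step 3: Scale the particular solution.
Multiply by 5/1 = 5:
p = 25, q = -35

Step 4: Verify.
31*(25) + 22*(-35) = 5 = 5 ✓

p = 25, q = -35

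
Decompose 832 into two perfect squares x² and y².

We need to find integers x, y > 0 such that x² + y² = 832.
Trying x = 16: y² = 832 - 16² = 832 - 256 = 576
y = 24
Check: 16² + 24² = 256 + 576 = 832 ✓

832 = 16² + 24²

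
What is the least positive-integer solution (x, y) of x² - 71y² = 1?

We seek the smallest positive integers (x, y) with x² - 71y² = 1, i.e., x² = 71y² + 1.
Try successive y values:
y = 1: x² = 71·1² + 1 = 72, not a perfect square
y = 2: x² = 71·2² + 1 = 285, not a perfect square
y = 3: x² = 71·3² + 1 = 640, not a perfect square
... continuing the search (or via continued fractions) ...
y = 413: x² = 71·413² + 1 = 12110400, x = 3480 ✓

Verify: 3480² - 71·413² = 12110400 - 12110399 = 1 ✓

x = 3480, y = 413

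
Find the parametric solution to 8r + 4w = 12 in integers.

Step 1: Compute gcd(8, 4) = 4.
Since 4 divides 12, solutions exist.

Step 2: Find a particular solution using extended Euclidean algorithm.
We get r₀ = 0, w₀ = 3.
Check: 8*0 + 4*3 = 12 = 12 ✓

Step 3: Write the general solution.
r = 0 + (4/4)t = 0 + 1t
w = 3 - (8/4)t = 3 - 2t
for any integer t.

r = 0 + 1t, w = 3 - 2t for integer t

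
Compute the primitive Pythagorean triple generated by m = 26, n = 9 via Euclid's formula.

a = m² - n² = 26² - 9² = 676 - 81 = 595
b = 2mn = 2·26·9 = 468
c = m² + n² = 676 + 81 = 757
Verify: 595² + 468² = 354025 + 219024 = 573049 = 757² ✓

(595, 468, 757)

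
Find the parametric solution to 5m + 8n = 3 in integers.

Step 1: Compute gcd(5, 8) = 1.
Since 1 divides 3, solutions exist.

Step 2: Find a particular solution using extended Euclidean algorithm.
We get m₀ = -9, n₀ = 6.
Check: 5*-9 + 8*6 = 3 = 3 ✓

Step 3: Write the general solution.
m = -9 + (8/1)t = -9 + 8t
n = 6 - (5/1)t = 6 - 5t
for any integer t.

m = -9 + 8t, n = 6 - 5t for integer t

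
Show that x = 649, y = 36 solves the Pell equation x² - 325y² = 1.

Compute x² = 649² = 421201
Compute 325y² = 325·36² = 325·1296 = 421200
x² - 325y² = 421201 - 421200 = 1
Since this equals 1, (649, 36) is a solution.

Yes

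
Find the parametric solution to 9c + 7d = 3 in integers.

Step 1: Compute gcd(9, 7) = 1.
Since 1 divides 3, solutions exist.

Step 2: Find a particular solution using extended Euclidean algorithm.
We get c₀ = -9, d₀ = 12.
Check: 9*-9 + 7*12 = 3 = 3 ✓

Step 3: Write the general solution.
c = -9 + (7/1)t = -9 + 7t
d = 12 - (9/1)t = 12 - 9t
for any integer t.

c = -9 + 7t, d = 12 - 9t for integer t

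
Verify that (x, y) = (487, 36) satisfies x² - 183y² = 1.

Compute x² = 487² = 237169
Compute 183y² = 183·36² = 183·1296 = 237168
x² - 183y² = 237169 - 237168 = 1
Since this equals 1, (487, 36) is a solution.

Yes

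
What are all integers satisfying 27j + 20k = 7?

Step 1: Compute gcd(27, 20) = 1.
Since 1 divides 7, solutions exist.

Step 2: Find a particular solution using extended Euclidean algorithm.
We get j₀ = 21, k₀ = -28.
Check: 27*21 + 20*-28 = 7 = 7 ✓

Step 3: Write the general solution.
j = 21 + (20/1)t = 21 + 20t
k = -28 - (27/1)t = -28 - 27t
for any integer t.

j = 21 + 20t, k = -28 - 27t for integer t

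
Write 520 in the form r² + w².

We need to find integers r, w > 0 such that r² + w² = 520.
Trying r = 6: w² = 520 - 6² = 520 - 36 = 484
w = 22
Check: 6² + 22² = 36 + 484 = 520 ✓

520 = 6² + 22²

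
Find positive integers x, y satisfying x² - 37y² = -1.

We need x² = 37y² - 1. Try successive y:
y = 1: x² = 37·1² - 1 = 36 = 6² ✓
Check: 6² - 37·1² = 36 - 37 = -1 ✓

x = 6, y = 1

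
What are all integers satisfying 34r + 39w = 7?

Step 1: Compute gcd(34, 39) = 1.
Since 1 divides 7, solutions exist.

Step 2: Find a particular solution using extended Euclidean algorithm.
We get r₀ = -56, w₀ = 49.
Check: 34*-56 + 39*49 = 7 = 7 ✓

Step 3: Write the general solution.
r = -56 + (39/1)t = -56 + 39t
w = 49 - (34/1)t = 49 - 34t
for any integer t.

r = -56 + 39t, w = 49 - 34t for integer t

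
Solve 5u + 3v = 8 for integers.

Step 1: Check solvability.
gcd(5, 3) = 1
Since 1 divides 8, solutions exist.

Step 2: Apply extended Euclidean algorithm to find gcd.
We find integers such that 5*x0 + 3*y0 = 1

Step 3: Scale the particular solution.
Multiply by 8/1 = 8:
u = -8, v = 16

Step 4: Verify.
5*(-8) + 3*(16) = 8 = 8 ✓

u = -8, v = 16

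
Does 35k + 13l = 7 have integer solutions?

Step 1: Compute gcd(35, 13).
gcd(35, 13) = 1

Step 2: Check divisibility.
Does 1 divide 7? 7 = 1 x 7, so yes.

By the theorem on linear Diophantine equations, 35k + 13l = 7 has integer solutions if and only if gcd(35, 13) divides 7. Since 1 | 7, solutions exist.

Yes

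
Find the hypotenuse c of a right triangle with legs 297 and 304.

c² = a² + b² = 297² + 304² = 88209 + 92416 = 180625
c = 425

425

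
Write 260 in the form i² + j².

We need to find integers i, j > 0 such that i² + j² = 260.
Trying i = 2: j² = 260 - 2² = 260 - 4 = 256
j = 16
Check: 2² + 16² = 4 + 256 = 260 ✓

260 = 2² + 16²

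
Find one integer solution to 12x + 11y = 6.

Step 1: Check solvability.
gcd(12, 11) = 1
Since 1 divides 6, solutions exist.

Step 2: Apply extended Euclidean algorithm to find gcd.
We find integers such that 12*x0 + 11*y0 = 1

Step 3: Scale the particular solution.
Multiply by 6/1 = 6:
x = 6, y = -6

Step 4: Verify.
12*(6) + 11*(-6) = 6 = 6 ✓

x = 6, y = -6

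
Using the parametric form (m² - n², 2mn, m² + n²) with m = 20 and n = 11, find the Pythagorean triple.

a = m² - n² = 20² - 11² = 400 - 121 = 279
b = 2mn = 2·20·11 = 440
c = m² + n² = 400 + 121 = 521
Verify: 279² + 440² = 77841 + 193600 = 271441 = 521² ✓

(279, 440, 521)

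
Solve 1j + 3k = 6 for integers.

Step 1: Check solvability.
gcd(1, 3) = 1
Since 1 divides 6, solutions exist.

Step 2: Apply extended Euclidean algorithm to find gcd.
We find integers such that 1*x0 + 3*y0 = 1

Step 3: Scale the particular solution.
Multiply by 6/1 = 6:
j = 6, k = 0

Step 4: Verify.
1*(6) + 3*(0) = 6 = 6 ✓

j = 6, k = 0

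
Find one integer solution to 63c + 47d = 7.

Step 1: Check solvability.
gcd(63, 47) = 1
Since 1 divides 7, solutions exist.

Step 2: Apply extended Euclidean algorithm to find gcd.
We find integers such that 63*x0 + 47*y0 = 1

Step 3: Scale the particular solution.
Multiply by 7/1 = 7:
c = 21, d = -28

Step 4: Verify.
63*(21) + 47*(-28) = 7 = 7 ✓

c = 21, d = -28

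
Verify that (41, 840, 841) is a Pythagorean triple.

Compute a² + b²:
41² + 840² = 1681 + 705600 = 707281
Compute c²:
841² = 707281
Since 707281 = 707281, it is a Pythagorean triple.

Yes, it is a Pythagorean triple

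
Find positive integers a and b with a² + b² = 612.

We need to find integers a, b > 0 such that a² + b² = 612.
Trying a = 6: b² = 612 - 6² = 612 - 36 = 576
b = 24
Check: 6² + 24² = 36 + 576 = 612 ✓

612 = 6² + 24²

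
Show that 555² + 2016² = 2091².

Compute a² + b²:
555² + 2016² = 308025 + 4064256 = 4372281
Compute c²:
2091² = 4372281
Since 4372281 = 4372281, it is a Pythagorean triple.

Yes, it is a Pythagorean triple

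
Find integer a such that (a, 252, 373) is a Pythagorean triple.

a² = c² - b² = 373² - 252² = 139129 - 63504 = 75625
a = sqrt(75625) = 275

275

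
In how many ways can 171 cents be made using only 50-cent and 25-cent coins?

We need non-negative integers (x, y) with 50x + 25y = 171.
For each x from 0 to 3, check if (171 - 50x) is a non-negative multiple of 25.
Solutions (x, y): none
Count: 0

0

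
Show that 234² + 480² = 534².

Compute a² + b²:
234² + 480² = 54756 + 230400 = 285156
Compute c²:
534² = 285156
Since 285156 = 285156, it is a Pythagorean triple.

Yes, it is a Pythagorean triple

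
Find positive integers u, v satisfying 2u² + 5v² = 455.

Try small values of u and check whether (455 - 2u²)/5 is a perfect square.
u = 5: 2·5² = 50, so 5v² = 455 - 50 = 405, giving v² = 81, v = 9.
Check: 2·5² + 5·9² = 50 + 405 = 455 ✓

u = 5, v = 9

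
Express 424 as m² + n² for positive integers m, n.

We need to find integers m, n > 0 such that m² + n² = 424.
Trying m = 10: n² = 424 - 10² = 424 - 100 = 324
n = 18
Check: 10² + 18² = 100 + 324 = 424 ✓

424 = 10² + 18²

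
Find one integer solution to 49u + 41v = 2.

Step 1: Check solvability.
gcd(49, 41) = 1
Since 1 divides 2, solutions exist.

Step 2: Apply extended Euclidean algorithm to find gcd.
We find integers such that 49*x0 + 41*y0 = 1

Step 3: Scale the particular solution.
Multiply by 2/1 = 2:
u = -10, v = 12

Step 4: Verify.
49*(-10) + 41*(12) = 2 = 2 ✓

u = -10, v = 12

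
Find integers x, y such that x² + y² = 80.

We need to find integers x, y > 0 such that x² + y² = 80.
Trying x = 4: y² = 80 - 4² = 80 - 16 = 64
y = 8
Check: 4² + 8² = 16 + 64 = 80 ✓

80 = 4² + 8²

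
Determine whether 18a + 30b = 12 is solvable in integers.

Step 1: Compute gcd(18, 30).
gcd(18, 30) = 6

Step 2: Check divisibility.
Does 6 divide 12? 12 = 6 x 2, so yes.

By the theorem on linear Diophantine equations, 18a + 30b = 12 has integer solutions if and only if gcd(18, 30) divides 12. Since 6 | 12, solutions exist.

Yes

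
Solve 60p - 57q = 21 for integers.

Step 1: Check solvability.
gcd(60, 57) = 3
Since 3 divides 21, solutions exist.

Step 2: Apply extended Euclidean algorithm to find gcd.
We find integers such that 60*x0 + 57*y0 = 3

Step 3: Scale the particular solution.
Multiply by 21/3 = 7:
p = 7, q = 7

Step 4: Verify.
60*(7) - 57*(7) = 21 = 21 ✓

p = 7, q = 7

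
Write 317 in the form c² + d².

We need to find integers c, d > 0 such that c² + d² = 317.
Trying c = 11: d² = 317 - 11² = 317 - 121 = 196
d = 14
Check: 11² + 14² = 121 + 196 = 317 ✓

317 = 11² + 14²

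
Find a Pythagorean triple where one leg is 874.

We need the other leg and hypotenuse such that 874² + x² = c².
Take x = 168, c = 890: 874² + 168² = 763876 + 28224 = 792100 = 890² ✓
Triple: (874, 168, 890)

(874, 168, 890)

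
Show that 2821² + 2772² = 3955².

Compute a² + b² = 2821² + 2772² = 7958041 + 7683984 = 15642025
Compute c² = 3955² = 15642025
Since 15642025 = 15642025, confirmed.

Yes, it is a Pythagorean triple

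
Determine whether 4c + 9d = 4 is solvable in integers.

Step 1: Compute gcd(4, 9).
gcd(4, 9) = 1

Step 2: Check divisibility.
Does 1 divide 4? 4 = 1 x 4, so yes.

By the theorem on linear Diophantine equations, 4c + 9d = 4 has integer solutions if and only if gcd(4, 9) divides 4. Since 1 | 4, solutions exist.

Yes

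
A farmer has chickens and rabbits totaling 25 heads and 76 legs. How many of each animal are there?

Let c = chickens, r = rabbits.
Heads: c + r = 25
Legs: 2c + 4r = 76
From the first equation, c = 25 - r. Substitute:
2(25 - r) + 4r = 76
50 + 2r = 76
r = (76 - 50)/2 = 13
c = 25 - 13 = 12

Chickens: 12, Rabbits: 13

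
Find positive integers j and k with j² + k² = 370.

We need to find integers j, k > 0 such that j² + k² = 370.
Trying j = 3: k² = 370 - 3² = 370 - 9 = 361
k = 19
Check: 3² + 19² = 9 + 361 = 370 ✓

370 = 3² + 19²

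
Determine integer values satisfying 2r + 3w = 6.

Step 1: Check solvability.
gcd(2, 3) = 1
Since 1 divides 6, solutions exist.

Step 2: Apply extended Euclidean algorithm to find gcd.
We find integers such that 2*x0 + 3*y0 = 1

Step 3: Scale the particular solution.
Multiply by 6/1 = 6:
r = -6, w = 6

Step 4: Verify.
2*(-6) + 3*(6) = 6 = 6 ✓

r = -6, w = 6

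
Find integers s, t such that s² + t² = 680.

We need to find integers s, t > 0 such that s² + t² = 680.
Trying s = 2: t² = 680 - 2² = 680 - 4 = 676
t = 26
Check: 2² + 26² = 4 + 676 = 680 ✓

680 = 2² + 26²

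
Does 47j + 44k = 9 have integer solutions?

Step 1: Compute gcd(47, 44).
gcd(47, 44) = 1

Step 2: Check divisibility.
Does 1 divide 9? 9 = 1 x 9, so yes.

By the theorem on linear Diophantine equations, 47j + 44k = 9 has integer solutions if and only if gcd(47, 44) divides 9. Since 1 | 9, solutions exist.

Yes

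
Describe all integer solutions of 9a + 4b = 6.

Step 1: Compute gcd(9, 4) = 1.
Since 1 divides 6, solutions exist.

Step 2: Find a particular solution using extended Euclidean algorithm.
We get a₀ = 6, b₀ = -12.
Check: 9*6 + 4*-12 = 6 = 6 ✓

Step 3: Write the general solution.
a = 6 + (4/1)t = 6 + 4t
b = -12 - (9/1)t = -12 - 9t
for any integer t.

a = 6 + 4t, b = -12 - 9t for integer t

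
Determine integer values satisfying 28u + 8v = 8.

Step 1: Check solvability.
gcd(28, 8) = 4
Since 4 divides 8, solutions exist.

Step 2: Apply extended Euclidean algorithm to find gcd.
We find integers such that 28*x0 + 8*y0 = 4

Step 3: Scale the particular solution.
Multiply by 8/4 = 2:
u = 2, v = -6

Step 4: Verify.
28*(2) + 8*(-6) = 8 = 8 ✓

u = 2, v = -6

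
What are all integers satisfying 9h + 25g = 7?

Step 1: Compute gcd(9, 25) = 1.
Since 1 divides 7, solutions exist.

Step 2: Find a particular solution using extended Euclidean algorithm.
We get h₀ = -77, g₀ = 28.
Check: 9*-77 + 25*28 = 7 = 7 ✓

Step 3: Write the general solution.
h = -77 + (25/1)t = -77 + 25t
g = 28 - (9/1)t = 28 - 9t
for any integer t.

h = -77 + 25t, g = 28 - 9t for integer t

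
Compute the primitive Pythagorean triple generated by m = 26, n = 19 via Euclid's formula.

a = m² - n² = 676 - 361 = 315
b = 2mn = 2·26·19 = 988
c = m² + n² = 676 + 361 = 1037
Verify: 315² + 988² = 99225 + 976144 = 1075369 = 1037² ✓

(315, 988, 1037)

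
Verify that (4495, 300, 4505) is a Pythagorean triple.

Compute a² + b² = 4495² + 300² = 20205025 + 90000 = 20295025
Compute c² = 4505² = 20295025
Since 20295025 = 20295025, confirmed.

Yes, it is a Pythagorean triple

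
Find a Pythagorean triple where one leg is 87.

We need the other leg and hypotenuse such that 87² + x² = c².
Take x = 416, c = 425: 87² + 416² = 7569 + 173056 = 180625 = 425² ✓
Triple: (87, 416, 425)

(87, 416, 425)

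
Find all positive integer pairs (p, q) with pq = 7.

The positive divisors of 7 are: 1, 7.
Each divisor d gives the pair (d, 7/d):
(1, 7), (7, 1)

(1, 7), (7, 1)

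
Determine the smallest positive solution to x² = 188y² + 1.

We seek the smallest positive integers (x, y) with x² - 188y² = 1, i.e., x² = 188y² + 1.
Try successive y values:
y = 1: x² = 188·1² + 1 = 189, not a perfect square
y = 2: x² = 188·2² + 1 = 753, not a perfect square
y = 3: x² = 188·3² + 1 = 1693, not a perfect square
... continuing the search (or via continued fractions) ...
y = 336: x² = 188·336² + 1 = 21224449, x = 4607 ✓

Verify: 4607² - 188·336² = 21224449 - 21224448 = 1 ✓

x = 4607, y = 336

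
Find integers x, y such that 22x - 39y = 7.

Step 1: Check solvability.
gcd(22, 39) = 1
Since 1 divides 7, solutions exist.

Step 2: Apply extended Euclidean algorithm to find gcd.
We find integers such that 22*x0 + 39*y0 = 1

Step 3: Scale the particular solution.
Multiply by 7/1 = 7:
x = 112, y = 63

Step 4: Verify.
22*(112) - 39*(63) = 7 = 7 ✓

x = 112, y = 63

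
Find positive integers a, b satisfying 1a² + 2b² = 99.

Try small values of a and check whether (99 - 1a²)/2 is a perfect square.
a = 1: 1·1² = 1, so 2b² = 99 - 1 = 98, giving b² = 49, b = 7.
Check: 1·1² + 2·7² = 1 + 98 = 99 ✓

a = 1, b = 7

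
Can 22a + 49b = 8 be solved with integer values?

Step 1: Compute gcd(22, 49).
gcd(22, 49) = 1

Step 2: Check divisibility.
Does 1 divide 8? 8 = 1 x 8, so yes.

By the theorem on linear Diophantine equations, 22a + 49b = 8 has integer solutions if and only if gcd(22, 49) divides 8. Since 1 | 8, solutions exist.

Yes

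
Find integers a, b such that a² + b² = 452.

We need to find integers a, b > 0 such that a² + b² = 452.
Trying a = 14: b² = 452 - 14² = 452 - 196 = 256
b = 16
Check: 14² + 16² = 196 + 256 = 452 ✓

452 = 14² + 16²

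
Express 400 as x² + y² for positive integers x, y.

We need to find integers x, y > 0 such that x² + y² = 400.
Trying x = 12: y² = 400 - 12² = 400 - 144 = 256
y = 16
Check: 12² + 16² = 144 + 256 = 400 ✓

400 = 12² + 16²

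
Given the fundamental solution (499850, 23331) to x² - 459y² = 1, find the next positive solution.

Solutions to x² - Dy² = 1 are generated by powers of (x₀ + y₀√D).
The next solution satisfies x₁ + y₁√459 = (x₀ + y₀√459)², giving:
x₁ = x₀² + 459y₀² = 499850² + 459·23331² = 249850022500 + 249850022499 = 499700044999
y₁ = 2x₀y₀ = 2·499850·23331 = 23324000700

Verify: 499700044999² - 459·23324000700² = 249700134972002624910001 - 249700134972002624910000 = 1 ✓

x = 499700044999, y = 23324000700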